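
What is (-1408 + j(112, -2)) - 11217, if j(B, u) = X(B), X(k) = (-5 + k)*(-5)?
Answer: -13160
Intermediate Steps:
X(k) = 25 - 5*k
j(B, u) = 25 - 5*B
(-1408 + j(112, -2)) - 11217 = (-1408 + (25 - 5*112)) - 11217 = (-1408 + (25 - 560)) - 11217 = (-1408 - 535) - 11217 = -1943 - 11217 = -13160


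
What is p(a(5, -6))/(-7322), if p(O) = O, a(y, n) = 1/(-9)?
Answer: 1/65898 ≈ 1.5175e-5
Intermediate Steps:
a(y, n) = -⅑
p(a(5, -6))/(-7322) = -⅑/(-7322) = -⅑*(-1/7322) = 1/65898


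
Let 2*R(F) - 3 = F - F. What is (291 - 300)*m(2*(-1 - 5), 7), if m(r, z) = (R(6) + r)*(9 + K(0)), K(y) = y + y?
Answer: 1701/2 ≈ 850.50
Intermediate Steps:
K(y) = 2*y
R(F) = 3/2 (R(F) = 3/2 + (F - F)/2 = 3/2 + (½)*0 = 3/2 + 0 = 3/2)
m(r, z) = 27/2 + 9*r (m(r, z) = (3/2 + r)*(9 + 2*0) = (3/2 + r)*(9 + 0) = (3/2 + r)*9 = 27/2 + 9*r)
(291 - 300)*m(2*(-1 - 5), 7) = (291 - 300)*(27/2 + 9*(2*(-1 - 5))) = -9*(27/2 + 9*(2*(-6))) = -9*(27/2 + 9*(-12)) = -9*(27/2 - 108) = -9*(-189/2) = 1701/2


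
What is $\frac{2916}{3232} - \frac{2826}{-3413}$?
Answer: $\frac{4771485}{2757704} \approx 1.7302$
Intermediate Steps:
$\frac{2916}{3232} - \frac{2826}{-3413} = 2916 \cdot \frac{1}{3232} - - \frac{2826}{3413} = \frac{729}{808} + \frac{2826}{3413} = \frac{4771485}{2757704}$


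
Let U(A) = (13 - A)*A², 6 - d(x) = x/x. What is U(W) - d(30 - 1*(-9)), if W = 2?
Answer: 39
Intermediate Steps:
d(x) = 5 (d(x) = 6 - x/x = 6 - 1*1 = 6 - 1 = 5)
U(A) = A²*(13 - A)
U(W) - d(30 - 1*(-9)) = 2²*(13 - 1*2) - 1*5 = 4*(13 - 2) - 5 = 4*11 - 5 = 44 - 5 = 39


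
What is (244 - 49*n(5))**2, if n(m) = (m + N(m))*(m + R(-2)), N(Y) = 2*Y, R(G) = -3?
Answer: 1503076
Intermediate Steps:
n(m) = 3*m*(-3 + m) (n(m) = (m + 2*m)*(m - 3) = (3*m)*(-3 + m) = 3*m*(-3 + m))
(244 - 49*n(5))**2 = (244 - 147*5*(-3 + 5))**2 = (244 - 147*5*2)**2 = (244 - 49*30)**2 = (244 - 1470)**2 = (-1226)**2 = 1503076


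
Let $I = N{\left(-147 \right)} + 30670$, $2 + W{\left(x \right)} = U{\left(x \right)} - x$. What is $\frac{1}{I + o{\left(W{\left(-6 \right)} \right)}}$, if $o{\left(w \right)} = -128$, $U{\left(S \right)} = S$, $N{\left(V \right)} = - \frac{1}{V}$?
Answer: $\frac{147}{4489675} \approx 3.2742 \cdot 10^{-5}$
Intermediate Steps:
$W{\left(x \right)} = -2$ ($W{\left(x \right)} = -2 + \left(x - x\right) = -2 + 0 = -2$)
$I = \frac{4508491}{147}$ ($I = - \frac{1}{-147} + 30670 = \left(-1\right) \left(- \frac{1}{147}\right) + 30670 = \frac{1}{147} + 30670 = \frac{4508491}{147} \approx 30670.0$)
$\frac{1}{I + o{\left(W{\left(-6 \right)} \right)}} = \frac{1}{\frac{4508491}{147} - 128} = \frac{1}{\frac{4489675}{147}} = \frac{147}{4489675}$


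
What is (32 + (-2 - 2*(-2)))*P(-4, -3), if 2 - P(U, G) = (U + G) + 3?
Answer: 204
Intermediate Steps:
P(U, G) = -1 - G - U (P(U, G) = 2 - ((U + G) + 3) = 2 - ((G + U) + 3) = 2 - (3 + G + U) = 2 + (-3 - G - U) = -1 - G - U)
(32 + (-2 - 2*(-2)))*P(-4, -3) = (32 + (-2 - 2*(-2)))*(-1 - 1*(-3) - 1*(-4)) = (32 + (-2 + 4))*(-1 + 3 + 4) = (32 + 2)*6 = 34*6 = 204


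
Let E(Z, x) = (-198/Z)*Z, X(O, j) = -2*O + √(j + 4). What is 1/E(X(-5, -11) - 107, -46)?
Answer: -1/198 ≈ -0.0050505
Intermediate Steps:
X(O, j) = √(4 + j) - 2*O (X(O, j) = -2*O + √(4 + j) = √(4 + j) - 2*O)
E(Z, x) = -198
1/E(X(-5, -11) - 107, -46) = 1/(-198) = -1/198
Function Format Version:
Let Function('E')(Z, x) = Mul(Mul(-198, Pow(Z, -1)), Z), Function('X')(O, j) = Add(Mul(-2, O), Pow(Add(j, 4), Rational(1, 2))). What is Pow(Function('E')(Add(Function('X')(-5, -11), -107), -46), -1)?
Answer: Rational(-1, 198) ≈ -0.0050505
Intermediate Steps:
Function('X')(O, j) = Add(Pow(Add(4, j), Rational(1, 2)), Mul(-2, O)) (Function('X')(O, j) = Add(Mul(-2, O), Pow(Add(4, j), Rational(1, 2))) = Add(Pow(Add(4, j), Rational(1, 2)), Mul(-2, O)))
Function('E')(Z, x) = -198
Pow(Function('E')(Add(Function('X')(-5, -11), -107), -46), -1) = Pow(-198, -1) = Rational(-1, 198)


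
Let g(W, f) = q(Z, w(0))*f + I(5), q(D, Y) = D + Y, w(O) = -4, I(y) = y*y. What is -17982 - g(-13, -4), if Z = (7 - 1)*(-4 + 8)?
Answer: -17927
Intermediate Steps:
I(y) = y²
Z = 24 (Z = 6*4 = 24)
g(W, f) = 25 + 20*f (g(W, f) = (24 - 4)*f + 5² = 20*f + 25 = 25 + 20*f)
-17982 - g(-13, -4) = -17982 - (25 + 20*(-4)) = -17982 - (25 - 80) = -17982 - 1*(-55) = -17982 + 55 = -17927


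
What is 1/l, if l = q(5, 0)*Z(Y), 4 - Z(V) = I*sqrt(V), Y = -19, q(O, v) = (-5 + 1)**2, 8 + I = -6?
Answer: 1/14960 - 7*I*sqrt(19)/29920 ≈ 6.6845e-5 - 0.0010198*I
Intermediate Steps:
I = -14 (I = -8 - 6 = -14)
q(O, v) = 16 (q(O, v) = (-4)**2 = 16)
Z(V) = 4 + 14*sqrt(V) (Z(V) = 4 - (-14)*sqrt(V) = 4 + 14*sqrt(V))
l = 64 + 224*I*sqrt(19) (l = 16*(4 + 14*sqrt(-19)) = 16*(4 + 14*(I*sqrt(19))) = 16*(4 + 14*I*sqrt(19)) = 64 + 224*I*sqrt(19) ≈ 64.0 + 976.39*I)
1/l = 1/(64 + 224*I*sqrt(19))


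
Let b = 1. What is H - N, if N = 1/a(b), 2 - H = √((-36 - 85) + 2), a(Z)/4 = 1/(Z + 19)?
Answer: -3 - I*√119 ≈ -3.0 - 10.909*I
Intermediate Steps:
a(Z) = 4/(19 + Z) (a(Z) = 4/(Z + 19) = 4/(19 + Z))
H = 2 - I*√119 (H = 2 - √((-36 - 85) + 2) = 2 - √(-121 + 2) = 2 - √(-119) = 2 - I*√119 ≈ 2.0 - 10.909*I)
N = 5 (N = 1/(4/(19 + 1)) = 1/(4/20) = 1/(4*(1/20)) = 1/(⅕) = 5)
H - N = (2 - I*√119) - 1*5 = (2 - I*√119) - 5 = -3 - I*√119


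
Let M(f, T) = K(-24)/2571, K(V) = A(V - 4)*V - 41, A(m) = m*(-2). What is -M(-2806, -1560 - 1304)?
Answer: 1385/2571 ≈ 0.53870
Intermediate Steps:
A(m) = -2*m
K(V) = -41 + V*(8 - 2*V) (K(V) = (-2*(V - 4))*V - 41 = (-2*(-4 + V))*V - 41 = (8 - 2*V)*V - 41 = V*(8 - 2*V) - 41 = -41 + V*(8 - 2*V))
M(f, T) = -1385/2571 (M(f, T) = (-41 + 2*(-24)*(4 - 1*(-24)))/2571 = (-41 + 2*(-24)*(4 + 24))*(1/2571) = (-41 + 2*(-24)*28)*(1/2571) = (-41 - 1344)*(1/2571) = -1385*1/2571 = -1385/2571)
-M(-2806, -1560 - 1304) = -1*(-1385/2571) = 1385/2571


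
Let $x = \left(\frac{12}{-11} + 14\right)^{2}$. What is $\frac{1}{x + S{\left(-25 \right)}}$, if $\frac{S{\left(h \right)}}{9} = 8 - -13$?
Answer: $\frac{121}{43033} \approx 0.0028118$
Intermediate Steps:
$x = \frac{20164}{121}$ ($x = \left(12 \left(- \frac{1}{11}\right) + 14\right)^{2} = \left(- \frac{12}{11} + 14\right)^{2} = \left(\frac{142}{11}\right)^{2} = \frac{20164}{121} \approx 166.64$)
$S{\left(h \right)} = 189$ ($S{\left(h \right)} = 9 \left(8 - -13\right) = 9 \left(8 + 13\right) = 9 \cdot 21 = 189$)
$\frac{1}{x + S{\left(-25 \right)}} = \frac{1}{\frac{20164}{121} + 189} = \frac{1}{\frac{43033}{121}} = \frac{121}{43033}$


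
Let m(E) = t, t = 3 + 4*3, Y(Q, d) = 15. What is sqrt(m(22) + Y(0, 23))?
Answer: sqrt(30) ≈ 5.4772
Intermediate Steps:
t = 15 (t = 3 + 12 = 15)
m(E) = 15
sqrt(m(22) + Y(0, 23)) = sqrt(15 + 15) = sqrt(30)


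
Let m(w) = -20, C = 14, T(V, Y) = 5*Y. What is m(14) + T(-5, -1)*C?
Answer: -90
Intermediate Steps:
m(14) + T(-5, -1)*C = -20 + (5*(-1))*14 = -20 - 5*14 = -20 - 70 = -90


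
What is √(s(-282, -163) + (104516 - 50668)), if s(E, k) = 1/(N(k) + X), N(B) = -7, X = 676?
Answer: √24100265397/669 ≈ 232.05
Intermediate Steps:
s(E, k) = 1/669 (s(E, k) = 1/(-7 + 676) = 1/669)
√(s(-282, -163) + (104516 - 50668)) = √(1/669 + (104516 - 50668)) = √(1/669 + 53848) = √(36024313/669) = √24100265397/669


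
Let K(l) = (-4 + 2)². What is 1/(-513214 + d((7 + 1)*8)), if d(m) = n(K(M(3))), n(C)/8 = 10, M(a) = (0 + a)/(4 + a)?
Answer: -1/513134 ≈ -1.9488e-6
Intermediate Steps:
M(a) = a/(4 + a)
K(l) = 4 (K(l) = (-2)² = 4)
n(C) = 80 (n(C) = 8*10 = 80)
d(m) = 80
1/(-513214 + d((7 + 1)*8)) = 1/(-513214 + 80) = 1/(-513134) = -1/513134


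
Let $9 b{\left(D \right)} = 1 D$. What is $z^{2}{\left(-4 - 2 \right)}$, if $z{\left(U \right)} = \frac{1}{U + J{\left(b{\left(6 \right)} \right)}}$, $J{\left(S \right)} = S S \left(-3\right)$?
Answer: $\frac{9}{484} \approx 0.018595$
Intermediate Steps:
$b{\left(D \right)} = \frac{D}{9}$ ($b{\left(D \right)} = \frac{1 D}{9} = \frac{D}{9}$)
$J{\left(S \right)} = - 3 S^{2}$ ($J{\left(S \right)} = S^{2} \left(-3\right) = - 3 S^{2}$)
$z{\left(U \right)} = \frac{1}{- \frac{4}{3} + U}$ ($z{\left(U \right)} = \frac{1}{U - 3 \left(\frac{1}{9} \cdot 6\right)^{2}} = \frac{1}{U - 3 \left(\frac{2}{3}\right)^{2}} = \frac{1}{U - \frac{4}{3}} = \frac{1}{- \frac{4}{3} + U}$)
$z^{2}{\left(-4 - 2 \right)} = \left(\frac{3}{-4 + 3 \left(-4 - 2\right)}\right)^{2} = \left(\frac{3}{-4 + 3 \left(-6\right)}\right)^{2} = \left(\frac{3}{-4 - 18}\right)^{2} = \left(\frac{3}{-22}\right)^{2} = \left(3 \left(- \frac{1}{22}\right)\right)^{2} = \left(- \frac{3}{22}\right)^{2} = \frac{9}{484}$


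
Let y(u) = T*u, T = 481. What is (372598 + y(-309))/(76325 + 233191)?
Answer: 223969/309516 ≈ 0.72361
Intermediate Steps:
y(u) = 481*u
(372598 + y(-309))/(76325 + 233191) = (372598 + 481*(-309))/(76325 + 233191) = (372598 - 148629)/309516 = 223969*(1/309516) = 223969/309516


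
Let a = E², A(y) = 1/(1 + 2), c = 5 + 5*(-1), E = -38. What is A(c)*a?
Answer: 1444/3 ≈ 481.33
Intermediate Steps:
c = 0 (c = 5 - 5 = 0)
A(y) = ⅓ (A(y) = 1/3 = ⅓)
a = 1444 (a = (-38)² = 1444)
A(c)*a = (⅓)*1444 = 1444/3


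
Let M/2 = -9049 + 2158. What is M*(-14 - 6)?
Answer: 275640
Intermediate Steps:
M = -13782 (M = 2*(-9049 + 2158) = 2*(-6891) = -13782)
M*(-14 - 6) = -13782*(-14 - 6) = -13782*(-20) = 275640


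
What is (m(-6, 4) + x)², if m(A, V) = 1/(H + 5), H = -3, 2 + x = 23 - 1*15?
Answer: 169/4 ≈ 42.250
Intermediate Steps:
x = 6 (x = -2 + (23 - 1*15) = -2 + (23 - 15) = -2 + 8 = 6)
m(A, V) = ½ (m(A, V) = 1/(-3 + 5) = 1/2 = ½)
(m(-6, 4) + x)² = (½ + 6)² = (13/2)² = 169/4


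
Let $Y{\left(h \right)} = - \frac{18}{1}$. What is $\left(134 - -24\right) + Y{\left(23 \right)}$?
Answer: $140$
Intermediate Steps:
$Y{\left(h \right)} = -18$ ($Y{\left(h \right)} = \left(-18\right) 1 = -18$)
$\left(134 - -24\right) + Y{\left(23 \right)} = \left(134 - -24\right) - 18 = \left(134 + 24\right) - 18 = 158 - 18 = 140$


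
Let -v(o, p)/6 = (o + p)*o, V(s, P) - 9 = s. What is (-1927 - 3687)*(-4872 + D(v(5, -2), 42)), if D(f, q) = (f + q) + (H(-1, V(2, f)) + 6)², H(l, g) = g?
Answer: 25998434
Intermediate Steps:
V(s, P) = 9 + s
v(o, p) = -6*o*(o + p) (v(o, p) = -6*(o + p)*o = -6*o*(o + p))
D(f, q) = 289 + f + q (D(f, q) = (f + q) + ((9 + 2) + 6)² = (f + q) + (11 + 6)² = (f + q) + 17² = (f + q) + 289 = 289 + f + q)
(-1927 - 3687)*(-4872 + D(v(5, -2), 42)) = (-1927 - 3687)*(-4872 + (289 - 6*5*(5 - 2) + 42)) = -5614*(-4872 + (289 - 6*5*3 + 42)) = -5614*(-4872 + (289 - 90 + 42)) = -5614*(-4872 + 241) = -5614*(-4631) = 25998434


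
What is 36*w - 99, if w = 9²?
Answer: 2817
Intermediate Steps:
w = 81
36*w - 99 = 36*81 - 99 = 2916 - 99 = 2817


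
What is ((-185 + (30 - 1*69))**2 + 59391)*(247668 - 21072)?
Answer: 24827443932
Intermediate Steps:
((-185 + (30 - 1*69))**2 + 59391)*(247668 - 21072) = ((-185 + (30 - 69))**2 + 59391)*226596 = ((-185 - 39)**2 + 59391)*226596 = ((-224)**2 + 59391)*226596 = (50176 + 59391)*226596 = 109567*226596 = 24827443932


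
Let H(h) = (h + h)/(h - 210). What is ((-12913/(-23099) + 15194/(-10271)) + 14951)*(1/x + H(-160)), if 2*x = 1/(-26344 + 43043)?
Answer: 4383114816019359768/8778243673 ≈ 4.9932e+8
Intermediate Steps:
x = 1/33398 (x = 1/(2*(-26344 + 43043)) = (1/2)/16699 = (1/2)*(1/16699) = 1/33398 ≈ 2.9942e-5)
H(h) = 2*h/(-210 + h) (H(h) = (2*h)/(-210 + h) = 2*h/(-210 + h))
((-12913/(-23099) + 15194/(-10271)) + 14951)*(1/x + H(-160)) = ((-12913/(-23099) + 15194/(-10271)) + 14951)*(1/(1/33398) + 2*(-160)/(-210 - 160)) = ((-12913*(-1/23099) + 15194*(-1/10271)) + 14951)*(33398 + 2*(-160)/(-370)) = ((12913/23099 - 15194/10271) + 14951)*(33398 + 2*(-160)*(-1/370)) = (-218336783/237249829 + 14951)*(33398 + 32/37) = (3546903856596/237249829)*(1235758/37) = 4383114816019359768/8778243673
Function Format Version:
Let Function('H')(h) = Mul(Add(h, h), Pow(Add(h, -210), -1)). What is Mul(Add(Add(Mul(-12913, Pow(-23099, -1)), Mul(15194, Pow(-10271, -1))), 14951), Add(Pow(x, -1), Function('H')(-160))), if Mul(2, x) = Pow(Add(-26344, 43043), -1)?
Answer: Rational(4383114816019359768, 8778243673) ≈ 4.9932e+8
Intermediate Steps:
x = Rational(1, 33398) (x = Mul(Rational(1, 2), Pow(Add(-26344, 43043), -1)) = Mul(Rational(1, 2), Pow(16699, -1)) = Mul(Rational(1, 2), Rational(1, 16699)) = Rational(1, 33398) ≈ 2.9942e-5)
Function('H')(h) = Mul(2, h, Pow(Add(-210, h), -1)) (Function('H')(h) = Mul(Mul(2, h), Pow(Add(-210, h), -1)) = Mul(2, h, Pow(Add(-210, h), -1)))
Mul(Add(Add(Mul(-12913, Pow(-23099, -1)), Mul(15194, Pow(-10271, -1))), 14951), Add(Pow(x, -1), Function('H')(-160))) = Mul(Add(Add(Mul(-12913, Pow(-23099, -1)), Mul(15194, Pow(-10271, -1))), 14951), Add(Pow(Rational(1, 33398), -1), Mul(2, -160, Pow(Add(-210, -160), -1)))) = Mul(Add(Add(Mul(-12913, Rational(-1, 23099)), Mul(15194, Rational(-1, 10271))), 14951), Add(33398, Mul(2, -160, Pow(-370, -1)))) = Mul(Add(Add(Rational(12913, 23099), Rational(-15194, 10271)), 14951), Add(33398, Mul(2, -160, Rational(-1, 370)))) = Mul(Add(Rational(-218336783, 237249829), 14951), Add(33398, Rational(32, 37))) = Mul(Rational(3546903856596, 237249829), Rational(1235758, 37)) = Rational(4383114816019359768, 8778243673)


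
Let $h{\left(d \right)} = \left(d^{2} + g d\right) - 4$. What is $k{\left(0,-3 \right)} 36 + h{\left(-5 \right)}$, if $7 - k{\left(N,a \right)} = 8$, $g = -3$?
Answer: $0$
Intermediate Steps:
$k{\left(N,a \right)} = -1$ ($k{\left(N,a \right)} = 7 - 8 = -1$)
$h{\left(d \right)} = -4 + d^{2} - 3 d$ ($h{\left(d \right)} = \left(d^{2} - 3 d\right) - 4 = -4 + d^{2} - 3 d$)
$k{\left(0,-3 \right)} 36 + h{\left(-5 \right)} = \left(-1\right) 36 - \left(-11 - 25\right) = -36 + \left(-4 + 25 + 15\right) = -36 + 36 = 0$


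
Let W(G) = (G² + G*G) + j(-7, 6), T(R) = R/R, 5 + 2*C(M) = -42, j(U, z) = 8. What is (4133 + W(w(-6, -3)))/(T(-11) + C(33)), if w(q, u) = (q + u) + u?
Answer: -8858/45 ≈ -196.84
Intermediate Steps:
C(M) = -47/2 (C(M) = -5/2 + (½)*(-42) = -5/2 - 21 = -47/2)
T(R) = 1
w(q, u) = q + 2*u
W(G) = 8 + 2*G² (W(G) = (G² + G*G) + 8 = (G² + G²) + 8 = 2*G² + 8 = 8 + 2*G²)
(4133 + W(w(-6, -3)))/(T(-11) + C(33)) = (4133 + (8 + 2*(-6 + 2*(-3))²))/(1 - 47/2) = (4133 + (8 + 2*(-6 - 6)²))/(-45/2) = (4133 + (8 + 2*(-12)²))*(-2/45) = (4133 + (8 + 2*144))*(-2/45) = (4133 + (8 + 288))*(-2/45) = (4133 + 296)*(-2/45) = 4429*(-2/45) = -8858/45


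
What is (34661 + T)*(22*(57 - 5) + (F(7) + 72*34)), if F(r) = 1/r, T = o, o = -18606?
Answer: 403702975/7 ≈ 5.7672e+7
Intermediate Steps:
T = -18606
(34661 + T)*(22*(57 - 5) + (F(7) + 72*34)) = (34661 - 18606)*(22*(57 - 5) + (1/7 + 72*34)) = 16055*(22*52 + (1/7 + 2448)) = 16055*(1144 + 17137/7) = 16055*(25145/7) = 403702975/7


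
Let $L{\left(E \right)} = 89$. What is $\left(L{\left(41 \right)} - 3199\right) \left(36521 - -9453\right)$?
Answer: $-142979140$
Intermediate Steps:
$\left(L{\left(41 \right)} - 3199\right) \left(36521 - -9453\right) = \left(89 - 3199\right) \left(36521 - -9453\right) = - 3110 \left(36521 + \left(-1841 + 11294\right)\right) = - 3110 \left(36521 + 9453\right) = \left(-3110\right) 45974 = -142979140$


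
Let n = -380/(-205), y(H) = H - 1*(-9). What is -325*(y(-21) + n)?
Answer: 135200/41 ≈ 3297.6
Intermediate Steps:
y(H) = 9 + H (y(H) = H + 9 = 9 + H)
n = 76/41 (n = -380*(-1/205) = 76/41 ≈ 1.8537)
-325*(y(-21) + n) = -325*((9 - 21) + 76/41) = -325*(-12 + 76/41) = -325*(-416/41) = 135200/41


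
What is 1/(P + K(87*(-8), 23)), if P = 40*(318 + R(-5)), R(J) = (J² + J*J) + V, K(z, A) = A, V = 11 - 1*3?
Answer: 1/15063 ≈ 6.6388e-5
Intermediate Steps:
V = 8 (V = 11 - 3 = 8)
R(J) = 8 + 2*J² (R(J) = (J² + J*J) + 8 = (J² + J²) + 8 = 2*J² + 8 = 8 + 2*J²)
P = 15040 (P = 40*(318 + (8 + 2*(-5)²)) = 40*(318 + (8 + 2*25)) = 40*(318 + (8 + 50)) = 40*(318 + 58) = 40*376 = 15040)
1/(P + K(87*(-8), 23)) = 1/(15040 + 23) = 1/15063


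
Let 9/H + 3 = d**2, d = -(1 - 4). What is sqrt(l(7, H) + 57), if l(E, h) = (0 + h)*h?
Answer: sqrt(237)/2 ≈ 7.6974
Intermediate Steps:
d = 3 (d = -1*(-3) = 3)
H = 3/2 (H = 9/(-3 + 3**2) = 9/(-3 + 9) = 9/6 = 9*(1/6) = 3/2 ≈ 1.5000)
l(E, h) = h**2 (l(E, h) = h*h = h**2)
sqrt(l(7, H) + 57) = sqrt((3/2)**2 + 57) = sqrt(9/4 + 57) = sqrt(237/4) = sqrt(237)/2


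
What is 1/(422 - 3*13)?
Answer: 1/383 ≈ 0.0026110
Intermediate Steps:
1/(422 - 3*13) = 1/(422 - 39) = 1/383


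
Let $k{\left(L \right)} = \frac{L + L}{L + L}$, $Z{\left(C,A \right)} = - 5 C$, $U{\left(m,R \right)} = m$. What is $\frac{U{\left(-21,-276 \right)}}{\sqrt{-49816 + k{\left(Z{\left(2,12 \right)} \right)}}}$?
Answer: $\frac{7 i \sqrt{615}}{1845} \approx 0.094089 i$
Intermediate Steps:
$k{\left(L \right)} = 1$ ($k{\left(L \right)} = \frac{2 L}{2 L} = 2 L \frac{1}{2 L} = 1$)
$\frac{U{\left(-21,-276 \right)}}{\sqrt{-49816 + k{\left(Z{\left(2,12 \right)} \right)}}} = - \frac{21}{\sqrt{-49816 + 1}} = - \frac{21}{\sqrt{-49815}} = - \frac{21}{9 i \sqrt{615}} = - 21 \left(- \frac{i \sqrt{615}}{5535}\right) = \frac{7 i \sqrt{615}}{1845}$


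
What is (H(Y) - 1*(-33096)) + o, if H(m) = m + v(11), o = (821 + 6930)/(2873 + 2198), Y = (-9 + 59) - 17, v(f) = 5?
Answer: 168030265/5071 ≈ 33136.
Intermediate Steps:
Y = 33 (Y = 50 - 17 = 33)
o = 7751/5071 ≈ 1.5285
H(m) = 5 + m (H(m) = m + 5 = 5 + m)
(H(Y) - 1*(-33096)) + o = ((5 + 33) - 1*(-33096)) + 7751/5071 = (38 + 33096) + 7751/5071 = 33134 + 7751/5071 = 168030265/5071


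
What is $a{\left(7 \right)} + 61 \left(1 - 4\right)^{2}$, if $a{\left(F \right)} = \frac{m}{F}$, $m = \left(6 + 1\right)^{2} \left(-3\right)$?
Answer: $528$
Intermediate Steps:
$m = -147$ ($m = 7^{2} \left(-3\right) = 49 \left(-3\right) = -147$)
$a{\left(F \right)} = - \frac{147}{F}$
$a{\left(7 \right)} + 61 \left(1 - 4\right)^{2} = - \frac{147}{7} + 61 \left(1 - 4\right)^{2} = \left(-147\right) \frac{1}{7} + 61 \left(-3\right)^{2} = -21 + 61 \cdot 9 = -21 + 549 = 528$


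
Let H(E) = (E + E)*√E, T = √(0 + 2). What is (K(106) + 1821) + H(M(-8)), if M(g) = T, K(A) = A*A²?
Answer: 1192837 + 2*2^(¾) ≈ 1.1928e+6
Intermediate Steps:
K(A) = A³
T = √2 ≈ 1.4142
M(g) = √2
H(E) = 2*E^(3/2) (H(E) = (2*E)*√E = 2*E^(3/2))
(K(106) + 1821) + H(M(-8)) = (106³ + 1821) + 2*(√2)^(3/2) = (1191016 + 1821) + 2*2^(¾) = 1192837 + 2*2^(¾)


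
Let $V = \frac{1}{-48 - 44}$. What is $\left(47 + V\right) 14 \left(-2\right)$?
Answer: $- \frac{30261}{23} \approx -1315.7$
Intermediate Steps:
$V = - \frac{1}{92}$ ($V = \frac{1}{-92} = - \frac{1}{92} \approx -0.01087$)
$\left(47 + V\right) 14 \left(-2\right) = \left(47 - \frac{1}{92}\right) 14 \left(-2\right) = \frac{4323}{92} \cdot 14 \left(-2\right) = \frac{30261}{46} \left(-2\right) = - \frac{30261}{23}$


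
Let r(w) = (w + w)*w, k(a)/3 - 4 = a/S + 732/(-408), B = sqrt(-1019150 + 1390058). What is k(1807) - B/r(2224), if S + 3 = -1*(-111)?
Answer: 34769/612 - 3*sqrt(10303)/4946176 ≈ 56.812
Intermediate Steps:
B = 6*sqrt(10303) (B = sqrt(370908) = 6*sqrt(10303) ≈ 609.02)
S = 108 (S = -3 - 1*(-111) = -3 + 111 = 108)
k(a) = 225/34 + a/36 (k(a) = 12 + 3*(a/108 + 732/(-408)) = 12 + 3*(a*(1/108) + 732*(-1/408)) = 12 + 3*(a/108 - 61/34) = 12 + 3*(-61/34 + a/108) = 12 + (-183/34 + a/36) = 225/34 + a/36)
r(w) = 2*w**2 (r(w) = (2*w)*w = 2*w**2)
k(1807) - B/r(2224) = (225/34 + (1/36)*1807) - 6*sqrt(10303)/(2*2224**2) = (225/34 + 1807/36) - 6*sqrt(10303)/(2*4946176) = 34769/612 - 6*sqrt(10303)/9892352 = 34769/612 - 3*sqrt(10303)/4946176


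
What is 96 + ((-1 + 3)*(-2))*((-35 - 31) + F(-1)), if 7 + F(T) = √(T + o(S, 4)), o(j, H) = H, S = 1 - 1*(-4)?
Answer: 388 - 4*√3 ≈ 381.07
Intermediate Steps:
S = 5 (S = 1 + 4 = 5)
F(T) = -7 + √(4 + T) (F(T) = -7 + √(T + 4) = -7 + √(4 + T))
96 + ((-1 + 3)*(-2))*((-35 - 31) + F(-1)) = 96 + ((-1 + 3)*(-2))*((-35 - 31) + (-7 + √(4 - 1))) = 96 + (2*(-2))*(-66 + (-7 + √3)) = 96 - 4*(-73 + √3) = 96 + (292 - 4*√3) = 388 - 4*√3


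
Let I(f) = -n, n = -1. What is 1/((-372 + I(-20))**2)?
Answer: 1/137641 ≈ 7.2653e-6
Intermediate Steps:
I(f) = 1 (I(f) = -1*(-1) = 1)
1/((-372 + I(-20))**2) = 1/((-372 + 1)**2) = 1/((-371)**2) = 1/137641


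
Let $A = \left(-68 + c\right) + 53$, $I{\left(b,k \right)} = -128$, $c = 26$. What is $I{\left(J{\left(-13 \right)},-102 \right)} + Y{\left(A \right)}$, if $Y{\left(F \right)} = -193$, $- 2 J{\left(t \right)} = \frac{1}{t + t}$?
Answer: $-321$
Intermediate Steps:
$J{\left(t \right)} = - \frac{1}{4 t}$ ($J{\left(t \right)} = - \frac{1}{2 \left(t + t\right)} = - \frac{1}{2 \cdot 2 t} = - \frac{\frac{1}{2} \frac{1}{t}}{2} = - \frac{1}{4 t}$)
$A = 11$ ($A = \left(-68 + 26\right) + 53 = -42 + 53 = 11$)
$I{\left(J{\left(-13 \right)},-102 \right)} + Y{\left(A \right)} = -128 - 193 = -321$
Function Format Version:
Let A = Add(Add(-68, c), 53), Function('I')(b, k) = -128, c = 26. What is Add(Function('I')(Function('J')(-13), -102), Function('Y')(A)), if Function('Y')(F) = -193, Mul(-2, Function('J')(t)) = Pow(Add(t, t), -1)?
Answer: -321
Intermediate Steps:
Function('J')(t) = Mul(Rational(-1, 4), Pow(t, -1)) (Function('J')(t) = Mul(Rational(-1, 2), Pow(Add(t, t), -1)) = Mul(Rational(-1, 2), Pow(Mul(2, t), -1)) = Mul(Rational(-1, 2), Mul(Rational(1, 2), Pow(t, -1))) = Mul(Rational(-1, 4), Pow(t, -1)))
A = 11 (A = Add(Add(-68, 26), 53) = Add(-42, 53) = 11)
Add(Function('I')(Function('J')(-13), -102), Function('Y')(A)) = Add(-128, -193) = -321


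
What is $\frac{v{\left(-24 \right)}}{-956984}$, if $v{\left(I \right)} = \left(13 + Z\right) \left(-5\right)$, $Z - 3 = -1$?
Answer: $\frac{75}{956984} \approx 7.8371 \cdot 10^{-5}$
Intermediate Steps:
$Z = 2$ ($Z = 3 - 1 = 2$)
$v{\left(I \right)} = -75$ ($v{\left(I \right)} = \left(13 + 2\right) \left(-5\right) = 15 \left(-5\right) = -75$)
$\frac{v{\left(-24 \right)}}{-956984} = - \frac{75}{-956984} = \left(-75\right) \left(- \frac{1}{956984}\right) = \frac{75}{956984}$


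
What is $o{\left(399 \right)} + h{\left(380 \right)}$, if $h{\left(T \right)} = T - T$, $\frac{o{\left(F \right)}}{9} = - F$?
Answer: $-3591$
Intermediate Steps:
$o{\left(F \right)} = - 9 F$ ($o{\left(F \right)} = 9 \left(- F\right) = - 9 F$)
$h{\left(T \right)} = 0$
$o{\left(399 \right)} + h{\left(380 \right)} = \left(-9\right) 399 + 0 = -3591 + 0 = -3591$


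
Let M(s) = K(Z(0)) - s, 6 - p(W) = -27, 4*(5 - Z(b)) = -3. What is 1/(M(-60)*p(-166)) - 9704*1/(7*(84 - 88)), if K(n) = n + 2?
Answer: 21695746/62601 ≈ 346.57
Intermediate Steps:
Z(b) = 23/4 (Z(b) = 5 - ¼*(-3) = 5 + ¾ = 23/4)
p(W) = 33 (p(W) = 6 - 1*(-27) = 6 + 27 = 33)
K(n) = 2 + n
M(s) = 31/4 - s (M(s) = (2 + 23/4) - s = 31/4 - s)
1/(M(-60)*p(-166)) - 9704*1/(7*(84 - 88)) = 1/((31/4 - 1*(-60))*33) - 9704*1/(7*(84 - 88)) = (1/33)/(31/4 + 60) - 9704/(7*(-4)) = (1/33)/(271/4) - 9704/(-28) = (4/271)*(1/33) - 9704*(-1/28) = 4/8943 + 2426/7 = 21695746/62601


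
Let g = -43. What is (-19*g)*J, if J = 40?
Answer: 32680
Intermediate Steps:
(-19*g)*J = -19*(-43)*40 = 817*40 = 32680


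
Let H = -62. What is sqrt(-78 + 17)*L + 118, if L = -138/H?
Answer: 118 + 69*I*sqrt(61)/31 ≈ 118.0 + 17.384*I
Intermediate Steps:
L = 69/31 (L = -138/(-62) = -138*(-1/62) = 69/31 ≈ 2.2258)
sqrt(-78 + 17)*L + 118 = sqrt(-78 + 17)*(69/31) + 118 = sqrt(-61)*(69/31) + 118 = (I*sqrt(61))*(69/31) + 118 = 69*I*sqrt(61)/31 + 118 = 118 + 69*I*sqrt(61)/31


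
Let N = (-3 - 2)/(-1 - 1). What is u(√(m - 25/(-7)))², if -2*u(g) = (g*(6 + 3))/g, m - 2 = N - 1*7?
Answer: 81/4 ≈ 20.250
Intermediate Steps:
N = 5/2 (N = -5/(-2) = -5*(-½) = 5/2 ≈ 2.5000)
m = -5/2 (m = 2 + (5/2 - 1*7) = 2 + (5/2 - 7) = 2 - 9/2 = -5/2 ≈ -2.5000)
u(g) = -9/2 (u(g) = -g*(6 + 3)/(2*g) = -g*9/(2*g) = -9*g/(2*g) = -½*9 = -9/2)
u(√(m - 25/(-7)))² = (-9/2)² = 81/4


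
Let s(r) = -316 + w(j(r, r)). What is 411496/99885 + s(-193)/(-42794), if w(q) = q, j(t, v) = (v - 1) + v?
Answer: 17679778979/4274478690 ≈ 4.1361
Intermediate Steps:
j(t, v) = -1 + 2*v (j(t, v) = (-1 + v) + v = -1 + 2*v)
s(r) = -317 + 2*r (s(r) = -316 + (-1 + 2*r) = -317 + 2*r)
411496/99885 + s(-193)/(-42794) = 411496/99885 + (-317 + 2*(-193))/(-42794) = 411496*(1/99885) + (-317 - 386)*(-1/42794) = 411496/99885 - 703*(-1/42794) = 411496/99885 + 703/42794 = 17679778979/4274478690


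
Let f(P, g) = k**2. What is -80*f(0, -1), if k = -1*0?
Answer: 0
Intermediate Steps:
k = 0
f(P, g) = 0 (f(P, g) = 0**2 = 0)
-80*f(0, -1) = -80*0 = 0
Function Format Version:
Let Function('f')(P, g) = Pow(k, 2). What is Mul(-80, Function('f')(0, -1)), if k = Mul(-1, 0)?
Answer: 0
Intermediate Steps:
k = 0
Function('f')(P, g) = 0 (Function('f')(P, g) = Pow(0, 2) = 0)
Mul(-80, Function('f')(0, -1)) = Mul(-80, 0) = 0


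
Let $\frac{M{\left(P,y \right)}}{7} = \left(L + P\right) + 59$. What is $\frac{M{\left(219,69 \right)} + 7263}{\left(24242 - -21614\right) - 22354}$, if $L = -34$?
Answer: $\frac{8971}{23502} \approx 0.38171$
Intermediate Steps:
$M{\left(P,y \right)} = 175 + 7 P$ ($M{\left(P,y \right)} = 7 \left(\left(-34 + P\right) + 59\right) = 7 \left(25 + P\right) = 175 + 7 P$)
$\frac{M{\left(219,69 \right)} + 7263}{\left(24242 - -21614\right) - 22354} = \frac{\left(175 + 7 \cdot 219\right) + 7263}{\left(24242 - -21614\right) - 22354} = \frac{\left(175 + 1533\right) + 7263}{\left(24242 + 21614\right) - 22354} = \frac{1708 + 7263}{45856 - 22354} = \frac{8971}{23502}$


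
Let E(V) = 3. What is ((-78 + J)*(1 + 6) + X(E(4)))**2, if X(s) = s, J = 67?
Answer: 5476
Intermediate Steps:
((-78 + J)*(1 + 6) + X(E(4)))**2 = ((-78 + 67)*(1 + 6) + 3)**2 = (-11*7 + 3)**2 = (-77 + 3)**2 = (-74)**2 = 5476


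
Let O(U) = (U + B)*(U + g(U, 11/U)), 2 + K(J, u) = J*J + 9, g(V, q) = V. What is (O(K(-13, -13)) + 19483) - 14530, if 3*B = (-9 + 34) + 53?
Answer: 76057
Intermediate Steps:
B = 26 (B = ((-9 + 34) + 53)/3 = (25 + 53)/3 = (⅓)*78 = 26)
K(J, u) = 7 + J² (K(J, u) = -2 + (J*J + 9) = -2 + (J² + 9) = -2 + (9 + J²) = 7 + J²)
O(U) = 2*U*(26 + U) (O(U) = (U + 26)*(U + U) = (26 + U)*(2*U) = 2*U*(26 + U))
(O(K(-13, -13)) + 19483) - 14530 = (2*(7 + (-13)²)*(26 + (7 + (-13)²)) + 19483) - 14530 = (2*(7 + 169)*(26 + (7 + 169)) + 19483) - 14530 = (2*176*(26 + 176) + 19483) - 14530 = (2*176*202 + 19483) - 14530 = (71104 + 19483) - 14530 = 90587 - 14530 = 76057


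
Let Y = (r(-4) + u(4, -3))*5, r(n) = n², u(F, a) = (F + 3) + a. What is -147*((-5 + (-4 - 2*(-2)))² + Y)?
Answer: -18375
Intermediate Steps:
u(F, a) = 3 + F + a (u(F, a) = (3 + F) + a = 3 + F + a)
Y = 100 (Y = ((-4)² + (3 + 4 - 3))*5 = (16 + 4)*5 = 20*5 = 100)
-147*((-5 + (-4 - 2*(-2)))² + Y) = -147*((-5 + (-4 - 2*(-2)))² + 100) = -147*((-5 + (-4 + 4))² + 100) = -147*((-5 + 0)² + 100) = -147*((-5)² + 100) = -147*(25 + 100) = -147*125 = -18375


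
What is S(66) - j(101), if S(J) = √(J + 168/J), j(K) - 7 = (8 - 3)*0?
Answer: -7 + √8294/11 ≈ 1.2792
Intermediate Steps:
j(K) = 7 (j(K) = 7 + (8 - 3)*0 = 7 + 5*0 = 7 + 0 = 7)
S(66) - j(101) = √(66 + 168/66) - 1*7 = √(66 + 168*(1/66)) - 7 = √(66 + 28/11) - 7 = √(754/11) - 7 = √8294/11 - 7 = -7 + √8294/11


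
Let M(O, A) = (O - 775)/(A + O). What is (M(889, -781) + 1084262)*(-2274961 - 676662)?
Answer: -57606043910905/18 ≈ -3.2003e+12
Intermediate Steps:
M(O, A) = (-775 + O)/(A + O)
(M(889, -781) + 1084262)*(-2274961 - 676662) = ((-775 + 889)/(-781 + 889) + 1084262)*(-2274961 - 676662) = (114/108 + 1084262)*(-2951623) = ((1/108)*114 + 1084262)*(-2951623) = (19/18 + 1084262)*(-2951623) = (19516735/18)*(-2951623) = -57606043910905/18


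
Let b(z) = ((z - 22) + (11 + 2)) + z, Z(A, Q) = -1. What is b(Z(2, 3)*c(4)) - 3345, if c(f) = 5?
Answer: -3364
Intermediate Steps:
b(z) = -9 + 2*z (b(z) = ((-22 + z) + 13) + z = (-9 + z) + z = -9 + 2*z)
b(Z(2, 3)*c(4)) - 3345 = (-9 + 2*(-1*5)) - 3345 = (-9 + 2*(-5)) - 3345 = (-9 - 10) - 3345 = -19 - 3345 = -3364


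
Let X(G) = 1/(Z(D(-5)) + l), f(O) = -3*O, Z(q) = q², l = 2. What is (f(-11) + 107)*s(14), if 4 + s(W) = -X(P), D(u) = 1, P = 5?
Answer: -1820/3 ≈ -606.67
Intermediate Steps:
X(G) = ⅓ (X(G) = 1/(1² + 2) = 1/(1 + 2) = 1/3 = ⅓)
s(W) = -13/3 (s(W) = -4 - 1*⅓ = -4 - ⅓ = -13/3)
(f(-11) + 107)*s(14) = (-3*(-11) + 107)*(-13/3) = (33 + 107)*(-13/3) = 140*(-13/3) = -1820/3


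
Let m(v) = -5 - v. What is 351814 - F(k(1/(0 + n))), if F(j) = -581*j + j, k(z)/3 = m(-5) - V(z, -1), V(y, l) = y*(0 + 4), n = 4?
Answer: 350074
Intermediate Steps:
V(y, l) = 4*y (V(y, l) = y*4 = 4*y)
k(z) = -12*z (k(z) = 3*((-5 - 1*(-5)) - 4*z) = 3*((-5 + 5) - 4*z) = 3*(0 - 4*z) = 3*(-4*z) = -12*z)
F(j) = -580*j
351814 - F(k(1/(0 + n))) = 351814 - (-580)*(-12/(0 + 4)) = 351814 - (-580)*(-12/4) = 351814 - (-580)*(-12*¼) = 351814 - (-580)*(-3) = 351814 - 1*1740 = 351814 - 1740 = 350074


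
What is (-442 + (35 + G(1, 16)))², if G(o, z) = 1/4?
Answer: 2647129/16 ≈ 1.6545e+5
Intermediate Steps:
G(o, z) = ¼
(-442 + (35 + G(1, 16)))² = (-442 + (35 + ¼))² = (-442 + 141/4)² = (-1627/4)² = 2647129/16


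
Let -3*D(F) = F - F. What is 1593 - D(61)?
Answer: 1593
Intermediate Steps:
D(F) = 0 (D(F) = -(F - F)/3 = -⅓*0 = 0)
1593 - D(61) = 1593 - 1*0 = 1593 + 0 = 1593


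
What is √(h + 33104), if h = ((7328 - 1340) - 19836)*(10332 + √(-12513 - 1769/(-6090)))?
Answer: 2*√(-43807357300 - 20195*I*√551810490)/35 ≈ 64.758 - 11960.0*I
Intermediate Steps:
h = -143077536 - 2308*I*√551810490/35 (h = (5988 - 19836)*(10332 + √(-12513 - 1769*(-1/6090))) = -13848*(10332 + √(-12513 + 61/210)) = -13848*(10332 + √(-2627669/210)) = -13848*(10332 + I*√551810490/210) = -143077536 - 2308*I*√551810490/35 ≈ -1.4308e+8 - 1.549e+6*I)
√(h + 33104) = √((-143077536 - 2308*I*√551810490/35) + 33104) = √(-143044432 - 2308*I*√551810490/35)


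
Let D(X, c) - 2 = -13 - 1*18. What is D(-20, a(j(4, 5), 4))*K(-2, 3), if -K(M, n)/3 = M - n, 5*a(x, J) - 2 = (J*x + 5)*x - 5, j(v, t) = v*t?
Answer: -435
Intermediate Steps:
j(v, t) = t*v
a(x, J) = -⅗ + x*(5 + J*x)/5 (a(x, J) = ⅖ + ((J*x + 5)*x - 5)/5 = ⅖ + ((5 + J*x)*x - 5)/5 = ⅖ + (x*(5 + J*x) - 5)/5 = ⅖ + (-5 + x*(5 + J*x))/5 = ⅖ + (-1 + x*(5 + J*x)/5) = -⅗ + x*(5 + J*x)/5)
K(M, n) = -3*M + 3*n (K(M, n) = -3*(M - n) = -3*M + 3*n)
D(X, c) = -29 (D(X, c) = 2 + (-13 - 1*18) = 2 + (-13 - 18) = 2 - 31 = -29)
D(-20, a(j(4, 5), 4))*K(-2, 3) = -29*(-3*(-2) + 3*3) = -29*(6 + 9) = -29*15 = -435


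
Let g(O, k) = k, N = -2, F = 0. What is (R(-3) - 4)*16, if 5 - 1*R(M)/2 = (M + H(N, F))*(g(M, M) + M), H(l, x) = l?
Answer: -864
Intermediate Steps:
R(M) = 10 - 4*M*(-2 + M) (R(M) = 10 - 2*(M - 2)*(M + M) = 10 - 2*(-2 + M)*2*M = 10 - 4*M*(-2 + M))
(R(-3) - 4)*16 = ((10 - 4*(-3)**2 + 8*(-3)) - 4)*16 = ((10 - 4*9 - 24) - 4)*16 = ((10 - 36 - 24) - 4)*16 = (-50 - 4)*16 = -54*16 = -864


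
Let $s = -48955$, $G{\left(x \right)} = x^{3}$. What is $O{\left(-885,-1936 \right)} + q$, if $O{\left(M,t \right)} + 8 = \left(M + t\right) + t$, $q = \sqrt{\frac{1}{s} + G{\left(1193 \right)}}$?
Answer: $-4765 + \frac{\sqrt{4069260013166096470}}{48955} \approx 36441.0$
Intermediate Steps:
$q = \frac{\sqrt{4069260013166096470}}{48955}$ ($q = \sqrt{\frac{1}{-48955} + 1193^{3}} = \sqrt{- \frac{1}{48955} + 1697936057} = \sqrt{\frac{83122459670434}{48955}} = \frac{\sqrt{4069260013166096470}}{48955} \approx 41206.0$)
$O{\left(M,t \right)} = -8 + M + 2 t$ ($O{\left(M,t \right)} = -8 + \left(\left(M + t\right) + t\right) = -8 + \left(M + 2 t\right) = -8 + M + 2 t$)
$O{\left(-885,-1936 \right)} + q = \left(-8 - 885 + 2 \left(-1936\right)\right) + \frac{\sqrt{4069260013166096470}}{48955} = \left(-8 - 885 - 3872\right) + \frac{\sqrt{4069260013166096470}}{48955} = -4765 + \frac{\sqrt{4069260013166096470}}{48955}$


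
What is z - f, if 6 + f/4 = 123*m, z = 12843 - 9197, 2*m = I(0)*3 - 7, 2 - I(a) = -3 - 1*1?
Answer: 964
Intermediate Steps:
I(a) = 6 (I(a) = 2 - (-3 - 1*1) = 2 - (-3 - 1) = 2 - 1*(-4) = 2 + 4 = 6)
m = 11/2 (m = (6*3 - 7)/2 = (18 - 7)/2 = (½)*11 = 11/2 ≈ 5.5000)
z = 3646
f = 2682 (f = -24 + 4*(123*(11/2)) = -24 + 4*(1353/2) = -24 + 2706 = 2682)
z - f = 3646 - 1*2682 = 3646 - 2682 = 964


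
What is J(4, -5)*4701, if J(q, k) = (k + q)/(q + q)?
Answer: -4701/8 ≈ -587.63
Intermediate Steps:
J(q, k) = (k + q)/(2*q) (J(q, k) = (k + q)/((2*q)) = (k + q)*(1/(2*q)) = (k + q)/(2*q))
J(4, -5)*4701 = ((½)*(-5 + 4)/4)*4701 = ((½)*(¼)*(-1))*4701 = -⅛*4701 = -4701/8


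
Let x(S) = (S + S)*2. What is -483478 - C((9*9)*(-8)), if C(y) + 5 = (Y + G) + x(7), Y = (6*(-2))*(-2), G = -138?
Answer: -483387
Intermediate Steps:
x(S) = 4*S (x(S) = (2*S)*2 = 4*S)
Y = 24 (Y = -12*(-2) = 24)
C(y) = -91 (C(y) = -5 + ((24 - 138) + 4*7) = -5 + (-114 + 28) = -5 - 86 = -91)
-483478 - C((9*9)*(-8)) = -483478 - 1*(-91) = -483478 + 91 = -483387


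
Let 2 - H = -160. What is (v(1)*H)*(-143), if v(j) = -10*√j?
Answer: 231660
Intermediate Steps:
H = 162 (H = 2 - 1*(-160) = 2 + 160 = 162)
(v(1)*H)*(-143) = (-10*√1*162)*(-143) = (-10*1*162)*(-143) = -10*162*(-143) = -1620*(-143) = 231660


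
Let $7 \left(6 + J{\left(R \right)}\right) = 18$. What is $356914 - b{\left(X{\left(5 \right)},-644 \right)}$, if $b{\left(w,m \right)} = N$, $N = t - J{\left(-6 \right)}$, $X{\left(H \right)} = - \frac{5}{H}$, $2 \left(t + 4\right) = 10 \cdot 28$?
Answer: $\frac{2497422}{7} \approx 3.5677 \cdot 10^{5}$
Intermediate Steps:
$J{\left(R \right)} = - \frac{24}{7}$ ($J{\left(R \right)} = -6 + \frac{1}{7} \cdot 18 = -6 + \frac{18}{7} = - \frac{24}{7}$)
$t = 136$ ($t = -4 + \frac{10 \cdot 28}{2} = -4 + \frac{1}{2} \cdot 280 = -4 + 140 = 136$)
$N = \frac{976}{7}$ ($N = 136 - - \frac{24}{7} = 136 + \frac{24}{7} = \frac{976}{7} \approx 139.43$)
$b{\left(w,m \right)} = \frac{976}{7}$
$356914 - b{\left(X{\left(5 \right)},-644 \right)} = 356914 - \frac{976}{7} = \frac{2497422}{7}$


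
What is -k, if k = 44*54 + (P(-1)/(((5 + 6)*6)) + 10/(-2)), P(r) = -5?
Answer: -156481/66 ≈ -2370.9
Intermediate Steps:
k = 156481/66 (k = 44*54 + (-5*1/(6*(5 + 6)) + 10/(-2)) = 2376 + (-5/(11*6) + 10*(-1/2)) = 2376 + (-5/66 - 5) = 2376 - 335/66 = 156481/66 ≈ 2370.9)
-k = -1*156481/66 = -156481/66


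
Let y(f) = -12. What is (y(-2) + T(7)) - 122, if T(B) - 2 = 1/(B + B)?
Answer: -1847/14 ≈ -131.93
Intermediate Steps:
T(B) = 2 + 1/(2*B) (T(B) = 2 + 1/(B + B) = 2 + 1/(2*B))
(y(-2) + T(7)) - 122 = (-12 + (2 + (1/2)/7)) - 122 = (-12 + (2 + (1/2)*(1/7))) - 122 = (-12 + (2 + 1/14)) - 122 = (-12 + 29/14) - 122 = -139/14 - 122 = -1847/14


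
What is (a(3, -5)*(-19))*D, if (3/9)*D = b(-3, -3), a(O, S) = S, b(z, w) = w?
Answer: -855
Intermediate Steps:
D = -9 (D = 3*(-3) = -9)
(a(3, -5)*(-19))*D = -5*(-19)*(-9) = 95*(-9) = -855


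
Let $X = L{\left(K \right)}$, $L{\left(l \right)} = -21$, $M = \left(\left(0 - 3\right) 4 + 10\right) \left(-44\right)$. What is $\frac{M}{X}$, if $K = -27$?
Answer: $- \frac{88}{21} \approx -4.1905$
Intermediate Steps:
$M = 88$ ($M = \left(\left(-3\right) 4 + 10\right) \left(-44\right) = \left(-12 + 10\right) \left(-44\right) = \left(-2\right) \left(-44\right) = 88$)
$X = -21$
$\frac{M}{X} = \frac{88}{-21} = 88 \left(- \frac{1}{21}\right) = - \frac{88}{21}$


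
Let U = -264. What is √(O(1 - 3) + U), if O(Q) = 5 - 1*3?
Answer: I*√262 ≈ 16.186*I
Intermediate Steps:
O(Q) = 2 (O(Q) = 5 - 3 = 2)
√(O(1 - 3) + U) = √(2 - 264) = √(-262) = I*√262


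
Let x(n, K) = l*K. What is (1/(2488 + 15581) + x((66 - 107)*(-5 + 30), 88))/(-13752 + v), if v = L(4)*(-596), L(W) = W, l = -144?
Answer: 228970367/291561384 ≈ 0.78533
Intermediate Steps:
x(n, K) = -144*K
v = -2384 (v = 4*(-596) = -2384)
(1/(2488 + 15581) + x((66 - 107)*(-5 + 30), 88))/(-13752 + v) = (1/(2488 + 15581) - 144*88)/(-13752 - 2384) = (1/18069 - 12672)/(-16136) = (1/18069 - 12672)*(-1/16136) = -228970367/18069*(-1/16136) = 228970367/291561384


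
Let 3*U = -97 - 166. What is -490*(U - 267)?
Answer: 521360/3 ≈ 1.7379e+5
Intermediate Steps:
U = -263/3 (U = (-97 - 166)/3 = (⅓)*(-263) = -263/3 ≈ -87.667)
-490*(U - 267) = -490*(-263/3 - 267) = -490*(-1064/3) = 521360/3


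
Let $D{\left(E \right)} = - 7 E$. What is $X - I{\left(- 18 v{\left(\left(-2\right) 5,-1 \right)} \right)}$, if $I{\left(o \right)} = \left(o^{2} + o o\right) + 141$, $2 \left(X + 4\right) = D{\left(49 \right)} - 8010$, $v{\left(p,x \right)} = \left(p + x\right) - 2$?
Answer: $- \frac{227667}{2} \approx -1.1383 \cdot 10^{5}$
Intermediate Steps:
$v{\left(p,x \right)} = -2 + p + x$
$X = - \frac{8361}{2}$ ($X = -4 + \frac{\left(-7\right) 49 - 8010}{2} = -4 + \frac{-343 - 8010}{2} = -4 + \frac{1}{2} \left(-8353\right) = -4 - \frac{8353}{2} = - \frac{8361}{2} \approx -4180.5$)
$I{\left(o \right)} = 141 + 2 o^{2}$ ($I{\left(o \right)} = \left(o^{2} + o^{2}\right) + 141 = 2 o^{2} + 141 = 141 + 2 o^{2}$)
$X - I{\left(- 18 v{\left(\left(-2\right) 5,-1 \right)} \right)} = - \frac{8361}{2} - \left(141 + 2 \left(- 18 \left(-2 - 10 - 1\right)\right)^{2}\right) = - \frac{8361}{2} - \left(141 + 2 \left(\left(-18\right) \left(-13\right)\right)^{2}\right) = - \frac{8361}{2} - \left(141 + 2 \cdot 234^{2}\right) = - \frac{8361}{2} - \left(141 + 2 \cdot 54756\right) = - \frac{8361}{2} - \left(141 + 109512\right) = - \frac{8361}{2} - 109653 = - \frac{227667}{2}$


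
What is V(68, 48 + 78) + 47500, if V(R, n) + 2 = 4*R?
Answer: 47770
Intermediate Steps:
V(R, n) = -2 + 4*R
V(68, 48 + 78) + 47500 = (-2 + 4*68) + 47500 = (-2 + 272) + 47500 = 270 + 47500 = 47770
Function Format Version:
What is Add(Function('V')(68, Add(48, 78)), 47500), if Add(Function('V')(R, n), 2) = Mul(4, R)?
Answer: 47770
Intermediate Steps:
Function('V')(R, n) = Add(-2, Mul(4, R))
Add(Function('V')(68, Add(48, 78)), 47500) = Add(Add(-2, Mul(4, 68)), 47500) = Add(Add(-2, 272), 47500) = Add(270, 47500) = 47770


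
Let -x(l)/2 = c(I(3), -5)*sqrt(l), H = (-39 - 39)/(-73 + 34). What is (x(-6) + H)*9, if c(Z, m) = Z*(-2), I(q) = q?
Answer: 18 + 108*I*sqrt(6) ≈ 18.0 + 264.54*I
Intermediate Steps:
c(Z, m) = -2*Z
H = 2 (H = -78/(-39) = -78*(-1/39) = 2)
x(l) = 12*sqrt(l) (x(l) = -2*(-2*3)*sqrt(l) = -(-12)*sqrt(l) = 12*sqrt(l))
(x(-6) + H)*9 = (12*sqrt(-6) + 2)*9 = (12*(I*sqrt(6)) + 2)*9 = (12*I*sqrt(6) + 2)*9 = (2 + 12*I*sqrt(6))*9 = 18 + 108*I*sqrt(6)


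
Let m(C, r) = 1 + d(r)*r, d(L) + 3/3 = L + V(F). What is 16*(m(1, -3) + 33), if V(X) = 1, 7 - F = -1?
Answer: 688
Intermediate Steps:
F = 8 (F = 7 - 1*(-1) = 7 + 1 = 8)
d(L) = L (d(L) = -1 + (L + 1) = -1 + (1 + L) = L)
m(C, r) = 1 + r² (m(C, r) = 1 + r*r = 1 + r²)
16*(m(1, -3) + 33) = 16*((1 + (-3)²) + 33) = 16*((1 + 9) + 33) = 16*(10 + 33) = 16*43 = 688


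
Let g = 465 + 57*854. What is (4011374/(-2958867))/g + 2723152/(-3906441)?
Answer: -4888674933610766/7012669310911341 ≈ -0.69712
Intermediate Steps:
g = 49143 (g = 465 + 48678 = 49143)
(4011374/(-2958867))/g + 2723152/(-3906441) = (4011374/(-2958867))/49143 + 2723152/(-3906441) = (4011374*(-1/2958867))*(1/49143) + 2723152*(-1/3906441) = -4011374/2958867*1/49143 - 2723152/3906441 = -4011374/145407600981 - 2723152/3906441 = -4888674933610766/7012669310911341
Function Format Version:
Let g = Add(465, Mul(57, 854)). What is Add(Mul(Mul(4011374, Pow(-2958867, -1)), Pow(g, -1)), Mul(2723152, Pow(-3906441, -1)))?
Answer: Rational(-4888674933610766, 7012669310911341) ≈ -0.69712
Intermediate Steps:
g = 49143 (g = Add(465, 48678) = 49143)
Add(Mul(Mul(4011374, Pow(-2958867, -1)), Pow(g, -1)), Mul(2723152, Pow(-3906441, -1))) = Add(Mul(Mul(4011374, Pow(-2958867, -1)), Pow(49143, -1)), Mul(2723152, Pow(-3906441, -1))) = Add(Mul(Mul(4011374, Rational(-1, 2958867)), Rational(1, 49143)), Mul(2723152, Rational(-1, 3906441))) = Add(Mul(Rational(-4011374, 2958867), Rational(1, 49143)), Rational(-2723152, 3906441)) = Add(Rational(-4011374, 145407600981), Rational(-2723152, 3906441)) = Rational(-4888674933610766, 7012669310911341)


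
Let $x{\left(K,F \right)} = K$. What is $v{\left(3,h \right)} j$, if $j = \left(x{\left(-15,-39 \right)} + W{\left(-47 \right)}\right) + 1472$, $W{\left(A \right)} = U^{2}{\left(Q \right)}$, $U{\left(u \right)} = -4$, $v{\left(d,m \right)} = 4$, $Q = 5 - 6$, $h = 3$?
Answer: $5892$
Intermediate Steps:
$Q = -1$ ($Q = 5 - 6 = -1$)
$W{\left(A \right)} = 16$ ($W{\left(A \right)} = \left(-4\right)^{2} = 16$)
$j = 1473$ ($j = \left(-15 + 16\right) + 1472 = 1 + 1472 = 1473$)
$v{\left(3,h \right)} j = 4 \cdot 1473 = 5892$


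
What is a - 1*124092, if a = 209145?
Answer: 85053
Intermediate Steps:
a - 1*124092 = 209145 - 1*124092 = 209145 - 124092 = 85053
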